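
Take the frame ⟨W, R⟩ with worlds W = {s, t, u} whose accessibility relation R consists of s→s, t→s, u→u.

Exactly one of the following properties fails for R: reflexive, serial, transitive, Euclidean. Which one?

reflexive

Reflexive: no — t is not related to itself.
Serial: yes — every world has a successor (e.g. s R s).
Transitive: yes — every two-step R-path is closed by a direct edge.
Euclidean: yes — any two successors of a common world are R-related.
Only reflexive fails.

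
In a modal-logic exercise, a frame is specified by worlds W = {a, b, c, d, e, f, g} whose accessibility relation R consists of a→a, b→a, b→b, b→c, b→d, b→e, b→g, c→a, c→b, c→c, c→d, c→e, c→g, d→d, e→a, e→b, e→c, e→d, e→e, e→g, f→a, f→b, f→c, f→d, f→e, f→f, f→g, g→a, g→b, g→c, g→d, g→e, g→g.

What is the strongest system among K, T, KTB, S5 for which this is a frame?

T

Reflexive (axiom T): yes — every world is R-related to itself.
Symmetric (axiom B): no — b R a but not a R b.
Euclidean (axiom 5): no — b R a and b R c, but not a R c.
So F validates K, T; KTB would additionally require R to be symmetric. The strongest is T.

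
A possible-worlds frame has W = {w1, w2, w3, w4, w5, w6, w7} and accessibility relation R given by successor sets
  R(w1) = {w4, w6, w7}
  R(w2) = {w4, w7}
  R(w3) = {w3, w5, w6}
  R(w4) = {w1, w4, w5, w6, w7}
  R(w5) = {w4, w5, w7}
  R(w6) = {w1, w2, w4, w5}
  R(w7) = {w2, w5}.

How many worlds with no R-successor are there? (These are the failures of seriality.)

0

R is serial; there are no such worlds.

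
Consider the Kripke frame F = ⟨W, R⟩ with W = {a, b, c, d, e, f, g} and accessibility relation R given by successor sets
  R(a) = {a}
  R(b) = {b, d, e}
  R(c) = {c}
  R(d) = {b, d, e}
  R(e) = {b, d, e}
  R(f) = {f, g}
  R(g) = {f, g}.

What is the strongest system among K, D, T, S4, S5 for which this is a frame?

Serial (axiom D): yes — every world has a successor (e.g. a R a).
Reflexive (axiom T): yes — every world is R-related to itself.
Transitive (axiom 4): yes — every two-step R-path is closed by a direct edge.
Euclidean (axiom 5): yes — any two successors of a common world are R-related.
So F validates K, D, T, S4, S5. The strongest is S5.

S5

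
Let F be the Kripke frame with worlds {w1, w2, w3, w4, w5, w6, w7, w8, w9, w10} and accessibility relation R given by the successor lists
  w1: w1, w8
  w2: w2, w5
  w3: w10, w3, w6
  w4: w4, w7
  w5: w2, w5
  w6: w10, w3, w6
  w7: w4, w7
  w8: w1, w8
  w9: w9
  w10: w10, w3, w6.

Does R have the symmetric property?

Symmetric: yes — every pair in R has its reverse in R.

Yes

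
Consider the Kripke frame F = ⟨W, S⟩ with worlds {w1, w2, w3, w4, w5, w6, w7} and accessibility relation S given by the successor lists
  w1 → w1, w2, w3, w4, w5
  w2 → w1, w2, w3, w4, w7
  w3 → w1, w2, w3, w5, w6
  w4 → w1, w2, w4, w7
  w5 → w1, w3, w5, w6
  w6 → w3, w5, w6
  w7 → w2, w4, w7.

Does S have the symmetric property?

Yes

Symmetric: yes — every pair in S has its reverse in S.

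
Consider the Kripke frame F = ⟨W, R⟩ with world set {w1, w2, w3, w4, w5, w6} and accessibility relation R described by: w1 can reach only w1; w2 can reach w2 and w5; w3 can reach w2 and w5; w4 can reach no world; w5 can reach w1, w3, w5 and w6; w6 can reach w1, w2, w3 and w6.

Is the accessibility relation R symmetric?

Symmetric: no — w2 R w5 but not w5 R w2.

No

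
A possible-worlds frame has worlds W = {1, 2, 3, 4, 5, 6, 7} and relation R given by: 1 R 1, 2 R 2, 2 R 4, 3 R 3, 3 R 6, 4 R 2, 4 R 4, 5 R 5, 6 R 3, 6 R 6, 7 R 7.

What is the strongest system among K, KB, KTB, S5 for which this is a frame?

S5

Symmetric (axiom B): yes — every pair in R has its reverse in R.
Reflexive (axiom T): yes — every world is R-related to itself.
Euclidean (axiom 5): yes — any two successors of a common world are R-related.
So F validates K, KB, KTB, S5. The strongest is S5.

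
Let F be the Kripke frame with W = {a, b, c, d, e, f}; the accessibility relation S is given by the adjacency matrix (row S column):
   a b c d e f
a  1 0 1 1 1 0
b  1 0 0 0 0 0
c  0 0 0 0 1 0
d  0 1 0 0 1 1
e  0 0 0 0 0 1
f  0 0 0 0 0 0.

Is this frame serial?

Serial: no — f has no S-successor.

No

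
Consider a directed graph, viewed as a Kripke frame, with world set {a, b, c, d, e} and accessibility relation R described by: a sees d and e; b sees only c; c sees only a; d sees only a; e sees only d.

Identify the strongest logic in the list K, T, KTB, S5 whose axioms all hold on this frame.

Reflexive (axiom T): no — a is not related to itself.
Symmetric (axiom B): no — a R e but not e R a.
Euclidean (axiom 5): no — a R d and a R e, but not d R e.
So F validates K; T would additionally require R to be reflexive. The strongest is K.

K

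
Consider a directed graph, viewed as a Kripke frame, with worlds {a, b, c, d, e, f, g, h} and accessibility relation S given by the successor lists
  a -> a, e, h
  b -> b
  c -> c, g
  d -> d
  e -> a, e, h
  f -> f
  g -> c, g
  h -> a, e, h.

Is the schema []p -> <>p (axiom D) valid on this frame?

By correspondence theory, D is valid on a frame iff S is serial.
Serial: yes — every world has a successor (e.g. a S a).

Yes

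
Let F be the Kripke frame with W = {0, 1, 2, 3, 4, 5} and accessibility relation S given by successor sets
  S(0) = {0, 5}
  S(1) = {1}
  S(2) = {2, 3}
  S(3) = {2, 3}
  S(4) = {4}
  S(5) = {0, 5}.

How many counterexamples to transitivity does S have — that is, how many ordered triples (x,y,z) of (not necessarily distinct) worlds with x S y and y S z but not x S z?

S is transitive; there are no such tuples.

0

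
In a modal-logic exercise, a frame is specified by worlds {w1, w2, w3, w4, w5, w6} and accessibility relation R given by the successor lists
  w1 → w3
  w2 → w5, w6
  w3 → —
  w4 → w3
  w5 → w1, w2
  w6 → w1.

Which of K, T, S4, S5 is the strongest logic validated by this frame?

Reflexive (axiom T): no — w1 is not related to itself.
Transitive (axiom 4): no — w2 R w5 and w5 R w1, but not w2 R w1.
Euclidean (axiom 5): no — w2 R w5 and w2 R w6, but not w5 R w6.
So F validates K; T would additionally require R to be reflexive. The strongest is K.

K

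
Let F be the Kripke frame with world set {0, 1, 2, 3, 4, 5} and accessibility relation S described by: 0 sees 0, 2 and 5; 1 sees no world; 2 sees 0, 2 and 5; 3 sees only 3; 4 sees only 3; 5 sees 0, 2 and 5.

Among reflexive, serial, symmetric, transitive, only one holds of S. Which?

transitive

Reflexive: no — 1 is not related to itself.
Serial: no — 1 has no S-successor.
Symmetric: no — 4 S 3 but not 3 S 4.
Transitive: yes — every two-step S-path is closed by a direct edge.
Only transitive holds.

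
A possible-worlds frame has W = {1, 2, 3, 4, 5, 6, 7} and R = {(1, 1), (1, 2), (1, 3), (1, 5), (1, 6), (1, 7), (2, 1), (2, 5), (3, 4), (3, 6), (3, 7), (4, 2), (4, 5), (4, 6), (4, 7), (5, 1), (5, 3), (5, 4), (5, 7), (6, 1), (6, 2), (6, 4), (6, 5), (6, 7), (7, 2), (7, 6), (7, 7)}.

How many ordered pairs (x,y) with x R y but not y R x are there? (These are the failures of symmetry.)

13

Enumerating: (1,3), (1,7), (2,5), (3,4), (3,6), (3,7), (4,2), (4,7), (5,3), (5,7), (6,2), (6,5), (7,2).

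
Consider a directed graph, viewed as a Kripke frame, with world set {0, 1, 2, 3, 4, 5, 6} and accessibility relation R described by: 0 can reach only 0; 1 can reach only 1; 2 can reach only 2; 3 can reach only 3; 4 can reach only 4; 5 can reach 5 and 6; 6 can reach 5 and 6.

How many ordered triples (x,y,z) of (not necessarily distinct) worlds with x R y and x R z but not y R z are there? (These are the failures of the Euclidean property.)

R is Euclidean; there are no such tuples.

0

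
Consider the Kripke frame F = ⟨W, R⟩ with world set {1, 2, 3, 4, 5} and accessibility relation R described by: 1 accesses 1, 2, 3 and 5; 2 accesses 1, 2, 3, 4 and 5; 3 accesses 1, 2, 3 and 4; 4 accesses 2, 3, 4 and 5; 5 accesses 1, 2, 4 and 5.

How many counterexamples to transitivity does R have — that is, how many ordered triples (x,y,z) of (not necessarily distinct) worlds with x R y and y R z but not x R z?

12

Enumerating: (1,2,4), (1,3,4), (1,5,4), (3,1,5), (3,2,5), (3,4,5), (4,2,1), (4,3,1), (4,5,1), (5,1,3), (5,2,3), (5,4,3).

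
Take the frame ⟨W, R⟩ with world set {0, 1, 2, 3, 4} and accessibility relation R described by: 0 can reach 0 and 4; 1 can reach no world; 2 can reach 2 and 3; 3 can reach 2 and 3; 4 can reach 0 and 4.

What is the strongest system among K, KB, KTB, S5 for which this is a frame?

Symmetric (axiom B): yes — every pair in R has its reverse in R.
Reflexive (axiom T): no — 1 is not related to itself.
Euclidean (axiom 5): yes — any two successors of a common world are R-related.
So F validates K, KB; KTB would additionally require R to be reflexive. The strongest is KB.

KB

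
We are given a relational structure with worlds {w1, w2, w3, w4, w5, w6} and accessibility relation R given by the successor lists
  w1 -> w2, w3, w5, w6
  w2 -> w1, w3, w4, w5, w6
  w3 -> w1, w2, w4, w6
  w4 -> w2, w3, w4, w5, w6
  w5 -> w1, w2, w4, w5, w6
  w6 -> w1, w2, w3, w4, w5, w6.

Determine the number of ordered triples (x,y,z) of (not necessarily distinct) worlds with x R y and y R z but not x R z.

29

Enumerating: (w1,w2,w1), (w1,w2,w4), (w1,w3,w1), (w1,w3,w4), (w1,w5,w1), (w1,w5,w4), (w1,w6,w1), (w1,w6,w4), (w2,w1,w2), (w2,w3,w2), (w2,w4,w2), (w2,w5,w2), … and 17 more.
Total: 29.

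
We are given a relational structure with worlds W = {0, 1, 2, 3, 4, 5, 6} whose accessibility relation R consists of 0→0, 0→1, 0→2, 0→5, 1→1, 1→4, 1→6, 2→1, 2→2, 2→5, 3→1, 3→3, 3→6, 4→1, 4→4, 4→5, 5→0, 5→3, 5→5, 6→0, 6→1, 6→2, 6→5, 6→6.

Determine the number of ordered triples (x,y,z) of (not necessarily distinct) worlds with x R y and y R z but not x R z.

Enumerating: (0,1,4), (0,1,6), (0,5,3), (1,4,5), (1,6,0), (1,6,2), (1,6,5), (2,1,4), (2,1,6), (2,5,0), (2,5,3), (3,1,4), … and 12 more.
Total: 24.

24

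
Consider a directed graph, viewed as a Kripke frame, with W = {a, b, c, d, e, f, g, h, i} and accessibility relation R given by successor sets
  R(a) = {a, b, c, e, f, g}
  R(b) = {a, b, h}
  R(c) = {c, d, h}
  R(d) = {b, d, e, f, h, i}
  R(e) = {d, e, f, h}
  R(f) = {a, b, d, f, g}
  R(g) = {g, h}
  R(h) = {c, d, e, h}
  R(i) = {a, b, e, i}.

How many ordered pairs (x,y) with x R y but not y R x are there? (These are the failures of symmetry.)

14

Enumerating: (a,c), (a,e), (a,g), (b,h), (c,d), (d,b), (d,i), (e,f), (f,b), (f,g), (g,h), (i,a), (i,b), (i,e).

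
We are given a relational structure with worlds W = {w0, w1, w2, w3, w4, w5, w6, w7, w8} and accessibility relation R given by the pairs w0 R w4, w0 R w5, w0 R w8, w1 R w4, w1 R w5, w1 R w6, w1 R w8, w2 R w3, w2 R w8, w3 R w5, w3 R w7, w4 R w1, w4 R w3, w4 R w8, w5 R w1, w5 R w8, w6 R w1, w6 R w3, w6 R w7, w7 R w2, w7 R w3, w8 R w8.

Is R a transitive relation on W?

No

Transitive: no — w0 R w4 and w4 R w1, but not w0 R w1.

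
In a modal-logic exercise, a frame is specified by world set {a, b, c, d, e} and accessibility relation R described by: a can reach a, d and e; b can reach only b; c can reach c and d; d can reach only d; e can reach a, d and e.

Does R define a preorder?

Yes

Reflexive: yes — every world is R-related to itself.
Transitive: yes — every two-step R-path is closed by a direct edge.
So R is a preorder.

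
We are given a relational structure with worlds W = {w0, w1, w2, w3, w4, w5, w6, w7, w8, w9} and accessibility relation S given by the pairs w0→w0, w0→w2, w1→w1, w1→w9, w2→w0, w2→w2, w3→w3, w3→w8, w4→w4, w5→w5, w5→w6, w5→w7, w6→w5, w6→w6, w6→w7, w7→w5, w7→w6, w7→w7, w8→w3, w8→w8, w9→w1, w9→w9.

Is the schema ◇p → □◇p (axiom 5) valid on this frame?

Yes

The schema 5 characterises exactly the Euclidean frames.
Euclidean: yes — any two successors of a common world are S-related.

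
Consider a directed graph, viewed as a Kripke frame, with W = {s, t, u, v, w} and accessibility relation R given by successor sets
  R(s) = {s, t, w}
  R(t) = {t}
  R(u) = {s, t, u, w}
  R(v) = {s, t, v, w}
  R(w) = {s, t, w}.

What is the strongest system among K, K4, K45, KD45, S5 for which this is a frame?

Transitive (axiom 4): yes — every two-step R-path is closed by a direct edge.
Euclidean (axiom 5): no — s R t and s R w, but not t R w.
Serial (axiom D): yes — every world has a successor (e.g. s R s).
Reflexive (axiom T): yes — every world is R-related to itself.
So F validates K, K4; K45 would additionally require R to be Euclidean. The strongest is K4.

K4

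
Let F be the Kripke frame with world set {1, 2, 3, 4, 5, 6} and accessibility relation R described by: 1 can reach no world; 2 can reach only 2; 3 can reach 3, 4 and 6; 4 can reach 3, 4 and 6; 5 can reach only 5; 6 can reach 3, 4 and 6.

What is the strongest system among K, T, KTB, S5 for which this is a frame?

K

Reflexive (axiom T): no — 1 is not related to itself.
Symmetric (axiom B): yes — every pair in R has its reverse in R.
Euclidean (axiom 5): yes — any two successors of a common world are R-related.
So F validates K; T would additionally require R to be reflexive. The strongest is K.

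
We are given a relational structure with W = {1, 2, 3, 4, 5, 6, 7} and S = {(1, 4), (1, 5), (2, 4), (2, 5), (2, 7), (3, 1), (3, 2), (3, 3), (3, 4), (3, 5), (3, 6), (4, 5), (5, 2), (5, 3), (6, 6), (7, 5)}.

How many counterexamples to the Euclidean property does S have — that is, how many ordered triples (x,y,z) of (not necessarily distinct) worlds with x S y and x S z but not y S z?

36

Enumerating: (1,4,4), (1,5,4), (1,5,5), (2,4,4), (2,4,7), (2,5,4), (2,5,5), (2,5,7), (2,7,4), (2,7,7), (3,1,1), (3,1,2), … and 24 more.
Total: 36.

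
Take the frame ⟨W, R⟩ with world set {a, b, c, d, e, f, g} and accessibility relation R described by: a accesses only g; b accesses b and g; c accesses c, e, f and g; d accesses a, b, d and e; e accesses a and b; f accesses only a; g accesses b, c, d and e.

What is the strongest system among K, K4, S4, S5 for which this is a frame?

Transitive (axiom 4): no — a R g and g R b, but not a R b.
Reflexive (axiom T): no — a is not related to itself.
Euclidean (axiom 5): no — c R e and c R f, but not e R f.
So F validates K; K4 would additionally require R to be transitive. The strongest is K.

K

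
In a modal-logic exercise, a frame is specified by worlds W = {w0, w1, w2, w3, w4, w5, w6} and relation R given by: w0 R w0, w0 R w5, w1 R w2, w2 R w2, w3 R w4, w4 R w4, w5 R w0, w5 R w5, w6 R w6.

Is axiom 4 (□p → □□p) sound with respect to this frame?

Yes

Axiom 4 corresponds to the accessibility relation being transitive.
Transitive: yes — every two-step R-path is closed by a direct edge.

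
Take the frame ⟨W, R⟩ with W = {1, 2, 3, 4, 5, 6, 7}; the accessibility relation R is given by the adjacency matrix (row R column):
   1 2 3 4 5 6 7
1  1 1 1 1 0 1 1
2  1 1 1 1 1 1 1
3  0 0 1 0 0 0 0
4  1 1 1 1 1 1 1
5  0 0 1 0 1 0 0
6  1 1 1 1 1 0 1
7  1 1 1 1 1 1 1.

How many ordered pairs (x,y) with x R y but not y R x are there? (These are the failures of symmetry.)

10

Enumerating: (1,3), (2,3), (2,5), (4,3), (4,5), (5,3), (6,3), (6,5), (7,3), (7,5).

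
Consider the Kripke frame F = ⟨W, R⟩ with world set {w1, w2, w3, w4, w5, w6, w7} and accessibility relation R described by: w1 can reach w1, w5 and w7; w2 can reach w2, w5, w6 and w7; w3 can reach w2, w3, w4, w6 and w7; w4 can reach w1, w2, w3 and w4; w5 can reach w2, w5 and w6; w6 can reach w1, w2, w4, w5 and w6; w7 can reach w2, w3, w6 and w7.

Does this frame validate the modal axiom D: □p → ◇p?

Yes

The schema D characterises exactly the serial frames.
Serial: yes — every world has a successor (e.g. w1 R w1).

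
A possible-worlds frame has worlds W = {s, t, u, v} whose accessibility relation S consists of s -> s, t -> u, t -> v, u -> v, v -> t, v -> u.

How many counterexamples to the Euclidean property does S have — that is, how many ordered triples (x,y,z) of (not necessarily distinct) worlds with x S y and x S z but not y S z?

Enumerating: (t,u,u), (t,v,v), (u,v,v), (v,t,t), (v,u,t), (v,u,u).

6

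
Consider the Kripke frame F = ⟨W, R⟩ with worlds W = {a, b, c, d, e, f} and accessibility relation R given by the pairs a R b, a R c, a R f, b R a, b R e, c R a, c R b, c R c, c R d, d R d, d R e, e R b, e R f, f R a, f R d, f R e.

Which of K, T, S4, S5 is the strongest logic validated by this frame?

Reflexive (axiom T): no — a is not related to itself.
Transitive (axiom 4): no — a R b and b R e, but not a R e.
Euclidean (axiom 5): no — a R b and a R c, but not b R c.
So F validates K; T would additionally require R to be reflexive. The strongest is K.

K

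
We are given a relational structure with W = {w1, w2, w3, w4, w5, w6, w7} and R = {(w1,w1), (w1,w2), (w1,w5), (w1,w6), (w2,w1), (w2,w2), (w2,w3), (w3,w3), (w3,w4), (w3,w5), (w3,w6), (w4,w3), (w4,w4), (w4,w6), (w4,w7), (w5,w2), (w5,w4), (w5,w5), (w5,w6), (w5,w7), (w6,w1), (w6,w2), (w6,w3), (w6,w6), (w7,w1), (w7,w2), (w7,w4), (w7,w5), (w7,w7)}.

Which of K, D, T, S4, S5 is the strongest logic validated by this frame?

T

Serial (axiom D): yes — every world has a successor (e.g. w1 R w1).
Reflexive (axiom T): yes — every world is R-related to itself.
Transitive (axiom 4): no — w1 R w2 and w2 R w3, but not w1 R w3.
Euclidean (axiom 5): no — w1 R w2 and w1 R w5, but not w2 R w5.
So F validates K, D, T; S4 would additionally require R to be transitive. The strongest is T.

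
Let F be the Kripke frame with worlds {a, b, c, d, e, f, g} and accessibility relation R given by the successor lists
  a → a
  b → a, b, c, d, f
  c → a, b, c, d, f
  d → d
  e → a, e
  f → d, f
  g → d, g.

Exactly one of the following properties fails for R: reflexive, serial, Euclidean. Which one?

Euclidean

Reflexive: yes — every world is R-related to itself.
Serial: yes — every world has a successor (e.g. a R a).
Euclidean: no — b R a and b R c, but not a R c.
Only Euclidean fails.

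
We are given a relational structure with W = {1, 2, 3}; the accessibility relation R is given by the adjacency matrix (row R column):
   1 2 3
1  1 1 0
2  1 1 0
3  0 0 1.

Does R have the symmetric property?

Yes

Symmetric: yes — every pair in R has its reverse in R.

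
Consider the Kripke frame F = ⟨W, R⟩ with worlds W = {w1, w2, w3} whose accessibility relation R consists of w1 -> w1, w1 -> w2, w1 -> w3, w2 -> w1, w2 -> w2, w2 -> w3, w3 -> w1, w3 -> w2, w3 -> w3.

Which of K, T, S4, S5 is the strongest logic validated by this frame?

Reflexive (axiom T): yes — every world is R-related to itself.
Transitive (axiom 4): yes — every two-step R-path is closed by a direct edge.
Euclidean (axiom 5): yes — any two successors of a common world are R-related.
So F validates K, T, S4, S5. The strongest is S5.

S5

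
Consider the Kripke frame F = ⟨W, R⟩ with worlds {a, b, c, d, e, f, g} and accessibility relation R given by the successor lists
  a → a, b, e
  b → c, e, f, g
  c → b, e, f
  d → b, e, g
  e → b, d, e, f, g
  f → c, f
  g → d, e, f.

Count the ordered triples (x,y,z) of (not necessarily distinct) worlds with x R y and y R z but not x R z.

30

Enumerating: (a,b,c), (a,b,f), (a,b,g), (a,e,d), (a,e,f), (a,e,g), (b,c,b), (b,e,b), (b,e,d), (b,g,d), (c,b,c), (c,b,g), … and 18 more.
Total: 30.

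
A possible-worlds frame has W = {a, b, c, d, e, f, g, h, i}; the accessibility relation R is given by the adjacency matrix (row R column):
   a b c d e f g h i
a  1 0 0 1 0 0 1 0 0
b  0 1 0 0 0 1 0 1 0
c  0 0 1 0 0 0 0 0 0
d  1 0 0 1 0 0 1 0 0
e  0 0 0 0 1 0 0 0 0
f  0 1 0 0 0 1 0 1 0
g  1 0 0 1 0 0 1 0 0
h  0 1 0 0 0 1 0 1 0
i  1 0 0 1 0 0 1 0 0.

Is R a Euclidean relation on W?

Yes

Euclidean: yes — any two successors of a common world are R-related.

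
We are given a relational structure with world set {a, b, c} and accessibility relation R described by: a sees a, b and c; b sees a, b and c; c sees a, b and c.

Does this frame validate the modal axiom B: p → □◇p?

By correspondence theory, B is valid on a frame iff R is symmetric.
Symmetric: yes — every pair in R has its reverse in R.

Yes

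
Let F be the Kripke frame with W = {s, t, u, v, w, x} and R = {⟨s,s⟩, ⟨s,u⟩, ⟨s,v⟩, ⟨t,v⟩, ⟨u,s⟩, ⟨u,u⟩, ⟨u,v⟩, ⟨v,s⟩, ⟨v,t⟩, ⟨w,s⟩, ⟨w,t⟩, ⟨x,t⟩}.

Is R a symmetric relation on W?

Symmetric: no — u R v but not v R u.

No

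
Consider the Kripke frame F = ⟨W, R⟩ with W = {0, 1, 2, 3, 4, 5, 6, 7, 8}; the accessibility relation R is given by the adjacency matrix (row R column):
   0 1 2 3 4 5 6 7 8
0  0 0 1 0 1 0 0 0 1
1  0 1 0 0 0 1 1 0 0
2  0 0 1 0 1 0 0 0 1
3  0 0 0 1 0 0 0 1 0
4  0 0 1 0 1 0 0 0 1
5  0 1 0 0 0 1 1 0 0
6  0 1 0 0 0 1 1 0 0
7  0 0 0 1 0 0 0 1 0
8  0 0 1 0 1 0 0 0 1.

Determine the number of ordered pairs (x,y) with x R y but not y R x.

Enumerating: (0,2), (0,4), (0,8).

3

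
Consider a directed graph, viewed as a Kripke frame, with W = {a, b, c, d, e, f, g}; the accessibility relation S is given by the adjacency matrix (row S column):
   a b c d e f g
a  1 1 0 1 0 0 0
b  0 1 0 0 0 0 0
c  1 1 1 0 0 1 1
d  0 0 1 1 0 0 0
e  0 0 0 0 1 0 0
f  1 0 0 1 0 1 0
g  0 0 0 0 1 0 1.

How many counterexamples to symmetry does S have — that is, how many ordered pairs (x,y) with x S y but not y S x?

10

Enumerating: (a,b), (a,d), (c,a), (c,b), (c,f), (c,g), (d,c), (f,a), (f,d), (g,e).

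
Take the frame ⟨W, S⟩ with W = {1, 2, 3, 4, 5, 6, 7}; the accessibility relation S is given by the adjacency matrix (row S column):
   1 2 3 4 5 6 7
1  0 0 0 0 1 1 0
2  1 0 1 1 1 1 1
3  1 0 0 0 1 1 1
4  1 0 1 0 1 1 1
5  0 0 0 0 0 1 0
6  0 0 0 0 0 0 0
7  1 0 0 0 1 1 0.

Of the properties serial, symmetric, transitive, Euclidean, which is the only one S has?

transitive

Serial: no — 6 has no S-successor.
Symmetric: no — 1 S 5 but not 5 S 1.
Transitive: yes — every two-step S-path is closed by a direct edge.
Euclidean: no — 1 S 6 and 1 S 5, but not 6 S 5.
Only transitive holds.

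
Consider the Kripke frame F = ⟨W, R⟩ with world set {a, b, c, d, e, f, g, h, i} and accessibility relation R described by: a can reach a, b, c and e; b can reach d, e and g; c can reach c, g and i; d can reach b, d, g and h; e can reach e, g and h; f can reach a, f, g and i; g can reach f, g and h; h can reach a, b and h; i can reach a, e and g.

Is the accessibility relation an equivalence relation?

Reflexive: no — b is not related to itself.
Symmetric: no — a R b but not b R a.
Transitive: no — a R b and b R d, but not a R d.
So R is not an equivalence relation.

No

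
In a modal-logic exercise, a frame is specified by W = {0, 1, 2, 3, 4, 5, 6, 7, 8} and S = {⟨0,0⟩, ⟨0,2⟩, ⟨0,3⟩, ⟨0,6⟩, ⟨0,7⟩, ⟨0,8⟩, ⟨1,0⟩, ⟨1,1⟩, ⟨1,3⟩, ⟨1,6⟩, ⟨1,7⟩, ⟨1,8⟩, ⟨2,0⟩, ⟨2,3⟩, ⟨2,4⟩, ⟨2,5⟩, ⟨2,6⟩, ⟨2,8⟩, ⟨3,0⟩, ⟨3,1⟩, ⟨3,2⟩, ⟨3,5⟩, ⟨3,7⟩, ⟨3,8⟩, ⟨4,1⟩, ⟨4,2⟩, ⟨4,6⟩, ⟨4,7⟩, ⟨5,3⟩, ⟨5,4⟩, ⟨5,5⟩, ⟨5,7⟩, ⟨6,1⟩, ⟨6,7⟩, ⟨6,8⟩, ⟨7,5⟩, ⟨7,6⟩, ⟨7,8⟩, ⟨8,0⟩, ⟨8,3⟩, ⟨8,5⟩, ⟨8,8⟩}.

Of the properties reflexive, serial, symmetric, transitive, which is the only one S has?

serial

Reflexive: no — 2 is not related to itself.
Serial: yes — every world has a successor (e.g. 0 S 0).
Symmetric: no — 0 S 6 but not 6 S 0.
Transitive: no — 0 S 2 and 2 S 4, but not 0 S 4.
Only serial holds.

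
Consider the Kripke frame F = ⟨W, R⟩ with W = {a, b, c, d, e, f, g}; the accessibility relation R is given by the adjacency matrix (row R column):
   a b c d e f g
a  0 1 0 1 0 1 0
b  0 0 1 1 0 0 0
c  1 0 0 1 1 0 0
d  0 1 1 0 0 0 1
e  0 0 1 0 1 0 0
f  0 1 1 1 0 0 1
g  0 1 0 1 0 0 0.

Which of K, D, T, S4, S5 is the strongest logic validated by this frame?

D

Serial (axiom D): yes — every world has a successor (e.g. a R b).
Reflexive (axiom T): no — a is not related to itself.
Transitive (axiom 4): no — a R b and b R c, but not a R c.
Euclidean (axiom 5): no — a R b and a R f, but not b R f.
So F validates K, D; T would additionally require R to be reflexive. The strongest is D.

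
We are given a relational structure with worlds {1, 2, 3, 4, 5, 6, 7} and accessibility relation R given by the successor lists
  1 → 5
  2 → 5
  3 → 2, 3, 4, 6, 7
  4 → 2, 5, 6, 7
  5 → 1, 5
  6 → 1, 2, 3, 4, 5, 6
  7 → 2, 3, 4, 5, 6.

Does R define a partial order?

Reflexive: no — 1 is not related to itself.
Transitive: no — 2 R 5 and 5 R 1, but not 2 R 1.
Antisymmetric: no — 1 R 5 and 5 R 1 with 1 ≠ 5.
So R is not a partial order.

No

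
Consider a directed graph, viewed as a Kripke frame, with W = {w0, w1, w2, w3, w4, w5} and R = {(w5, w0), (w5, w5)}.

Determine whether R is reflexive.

No

Reflexive: no — w0 is not related to itself.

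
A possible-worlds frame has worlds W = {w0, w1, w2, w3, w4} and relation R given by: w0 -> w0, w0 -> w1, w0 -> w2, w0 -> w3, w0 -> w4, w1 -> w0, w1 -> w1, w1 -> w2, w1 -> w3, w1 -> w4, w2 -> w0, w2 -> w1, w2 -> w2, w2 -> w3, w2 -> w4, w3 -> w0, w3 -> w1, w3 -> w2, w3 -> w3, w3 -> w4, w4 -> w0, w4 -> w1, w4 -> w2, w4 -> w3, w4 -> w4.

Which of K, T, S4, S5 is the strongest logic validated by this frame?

Reflexive (axiom T): yes — every world is R-related to itself.
Transitive (axiom 4): yes — every two-step R-path is closed by a direct edge.
Euclidean (axiom 5): yes — any two successors of a common world are R-related.
So F validates K, T, S4, S5. The strongest is S5.

S5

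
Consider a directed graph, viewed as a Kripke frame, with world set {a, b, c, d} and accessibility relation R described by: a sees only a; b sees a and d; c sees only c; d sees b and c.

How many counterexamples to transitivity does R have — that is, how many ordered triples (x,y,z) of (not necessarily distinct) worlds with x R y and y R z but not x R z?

4

Enumerating: (b,d,b), (b,d,c), (d,b,a), (d,b,d).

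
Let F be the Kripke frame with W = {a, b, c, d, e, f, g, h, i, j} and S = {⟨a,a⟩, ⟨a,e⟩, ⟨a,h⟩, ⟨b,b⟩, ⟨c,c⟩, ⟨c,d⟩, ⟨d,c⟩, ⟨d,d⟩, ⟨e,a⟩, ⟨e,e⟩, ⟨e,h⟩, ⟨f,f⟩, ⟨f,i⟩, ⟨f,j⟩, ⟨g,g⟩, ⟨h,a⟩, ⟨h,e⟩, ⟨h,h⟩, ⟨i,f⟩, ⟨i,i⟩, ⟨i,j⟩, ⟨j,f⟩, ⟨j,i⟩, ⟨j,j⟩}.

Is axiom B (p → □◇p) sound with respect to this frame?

Yes

Axiom B corresponds to the accessibility relation being symmetric.
Symmetric: yes — every pair in S has its reverse in S.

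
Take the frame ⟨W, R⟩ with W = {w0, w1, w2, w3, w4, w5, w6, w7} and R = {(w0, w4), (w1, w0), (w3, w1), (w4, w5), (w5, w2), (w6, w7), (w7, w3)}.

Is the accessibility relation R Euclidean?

No

Euclidean: no — w0 R w4 and w0 R w4, but not w4 R w4.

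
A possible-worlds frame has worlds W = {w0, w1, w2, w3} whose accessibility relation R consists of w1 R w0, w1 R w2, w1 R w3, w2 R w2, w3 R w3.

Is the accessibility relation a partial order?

No

Reflexive: no — w0 is not related to itself.
Transitive: yes — every two-step R-path is closed by a direct edge.
Antisymmetric: yes — no distinct pair is related both ways.
So R is not a partial order.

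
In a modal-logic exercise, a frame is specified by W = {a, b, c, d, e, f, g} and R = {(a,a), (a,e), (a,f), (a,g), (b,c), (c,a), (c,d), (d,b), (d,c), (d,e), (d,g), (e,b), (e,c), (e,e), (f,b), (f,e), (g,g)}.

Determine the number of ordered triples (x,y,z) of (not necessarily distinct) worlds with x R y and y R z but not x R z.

Enumerating: (a,e,b), (a,e,c), (a,f,b), (b,c,a), (b,c,d), (c,a,e), (c,a,f), (c,a,g), (c,d,b), (c,d,c), (c,d,e), (c,d,g), (d,c,a), (d,c,d), (e,c,a), (e,c,d), (f,b,c), (f,e,c).

18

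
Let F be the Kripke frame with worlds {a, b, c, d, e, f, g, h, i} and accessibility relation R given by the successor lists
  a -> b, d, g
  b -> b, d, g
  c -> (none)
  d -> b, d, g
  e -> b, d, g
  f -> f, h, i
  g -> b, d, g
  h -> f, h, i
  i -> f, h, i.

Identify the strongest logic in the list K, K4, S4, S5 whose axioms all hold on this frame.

K4

Transitive (axiom 4): yes — every two-step R-path is closed by a direct edge.
Reflexive (axiom T): no — a is not related to itself.
Euclidean (axiom 5): yes — any two successors of a common world are R-related.
So F validates K, K4; S4 would additionally require R to be reflexive. The strongest is K4.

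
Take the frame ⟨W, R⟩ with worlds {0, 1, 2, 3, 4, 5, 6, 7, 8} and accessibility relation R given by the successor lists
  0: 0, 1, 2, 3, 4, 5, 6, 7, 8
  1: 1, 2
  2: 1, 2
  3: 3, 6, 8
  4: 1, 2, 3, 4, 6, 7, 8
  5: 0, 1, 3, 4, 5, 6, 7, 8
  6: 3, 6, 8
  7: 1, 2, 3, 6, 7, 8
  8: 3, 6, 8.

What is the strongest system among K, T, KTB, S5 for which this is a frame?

Reflexive (axiom T): yes — every world is R-related to itself.
Symmetric (axiom B): no — 0 R 1 but not 1 R 0.
Euclidean (axiom 5): no — 0 R 1 and 0 R 3, but not 1 R 3.
So F validates K, T; KTB would additionally require R to be symmetric. The strongest is T.

T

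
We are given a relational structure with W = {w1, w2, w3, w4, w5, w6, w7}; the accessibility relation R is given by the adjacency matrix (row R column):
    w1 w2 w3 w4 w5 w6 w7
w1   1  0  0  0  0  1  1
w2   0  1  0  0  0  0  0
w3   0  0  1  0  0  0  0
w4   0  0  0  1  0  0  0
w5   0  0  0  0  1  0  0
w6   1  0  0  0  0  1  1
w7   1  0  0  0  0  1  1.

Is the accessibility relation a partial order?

No

Reflexive: yes — every world is R-related to itself.
Transitive: yes — every two-step R-path is closed by a direct edge.
Antisymmetric: no — w1 R w6 and w6 R w1 with w1 ≠ w6.
So R is not a partial order.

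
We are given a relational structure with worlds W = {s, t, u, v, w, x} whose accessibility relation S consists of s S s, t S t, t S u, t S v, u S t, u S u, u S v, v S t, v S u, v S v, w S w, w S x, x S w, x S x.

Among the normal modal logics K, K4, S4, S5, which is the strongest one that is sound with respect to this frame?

Transitive (axiom 4): yes — every two-step S-path is closed by a direct edge.
Reflexive (axiom T): yes — every world is S-related to itself.
Euclidean (axiom 5): yes — any two successors of a common world are S-related.
So F validates K, K4, S4, S5. The strongest is S5.

S5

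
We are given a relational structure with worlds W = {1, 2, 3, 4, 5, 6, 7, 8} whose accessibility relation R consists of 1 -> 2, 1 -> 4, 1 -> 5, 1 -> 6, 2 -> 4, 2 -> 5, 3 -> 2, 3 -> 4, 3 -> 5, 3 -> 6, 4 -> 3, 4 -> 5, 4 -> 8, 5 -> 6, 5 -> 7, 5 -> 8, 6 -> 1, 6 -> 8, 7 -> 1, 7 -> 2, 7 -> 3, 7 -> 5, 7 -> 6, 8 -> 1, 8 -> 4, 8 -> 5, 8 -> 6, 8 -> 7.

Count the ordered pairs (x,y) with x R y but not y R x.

16

Enumerating: (1,2), (1,4), (1,5), (2,4), (2,5), (3,2), (3,5), (3,6), (4,5), (5,6), (7,1), (7,2), (7,3), (7,6), (8,1), (8,7).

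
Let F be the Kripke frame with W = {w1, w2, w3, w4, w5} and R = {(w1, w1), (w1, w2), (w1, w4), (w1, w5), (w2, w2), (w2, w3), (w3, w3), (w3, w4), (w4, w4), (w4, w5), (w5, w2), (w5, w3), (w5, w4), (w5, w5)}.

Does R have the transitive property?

Transitive: no — w1 R w2 and w2 R w3, but not w1 R w3.

No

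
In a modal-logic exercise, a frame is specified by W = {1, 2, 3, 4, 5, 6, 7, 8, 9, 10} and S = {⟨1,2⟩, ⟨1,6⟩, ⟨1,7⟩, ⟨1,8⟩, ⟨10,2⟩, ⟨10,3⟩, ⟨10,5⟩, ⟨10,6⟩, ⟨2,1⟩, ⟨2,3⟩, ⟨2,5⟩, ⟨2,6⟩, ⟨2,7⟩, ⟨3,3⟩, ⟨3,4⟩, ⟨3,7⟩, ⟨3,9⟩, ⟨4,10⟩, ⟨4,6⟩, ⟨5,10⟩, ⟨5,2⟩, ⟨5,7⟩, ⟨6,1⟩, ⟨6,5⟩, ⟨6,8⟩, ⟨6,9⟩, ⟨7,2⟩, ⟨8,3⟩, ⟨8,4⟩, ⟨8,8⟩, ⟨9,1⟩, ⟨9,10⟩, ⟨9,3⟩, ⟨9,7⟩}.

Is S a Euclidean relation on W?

Euclidean: no — 1 S 2 and 1 S 8, but not 2 S 8.

No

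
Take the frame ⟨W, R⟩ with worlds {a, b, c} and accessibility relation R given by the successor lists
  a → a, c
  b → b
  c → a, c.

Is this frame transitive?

Transitive: yes — every two-step R-path is closed by a direct edge.

Yes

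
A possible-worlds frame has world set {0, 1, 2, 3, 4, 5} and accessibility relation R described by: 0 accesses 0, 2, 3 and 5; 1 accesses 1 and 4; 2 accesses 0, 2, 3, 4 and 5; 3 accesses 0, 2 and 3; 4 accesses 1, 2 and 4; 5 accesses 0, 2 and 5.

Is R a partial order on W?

No

Reflexive: yes — every world is R-related to itself.
Transitive: no — 0 R 2 and 2 R 4, but not 0 R 4.
Antisymmetric: no — 0 R 2 and 2 R 0 with 0 ≠ 2.
So R is not a partial order.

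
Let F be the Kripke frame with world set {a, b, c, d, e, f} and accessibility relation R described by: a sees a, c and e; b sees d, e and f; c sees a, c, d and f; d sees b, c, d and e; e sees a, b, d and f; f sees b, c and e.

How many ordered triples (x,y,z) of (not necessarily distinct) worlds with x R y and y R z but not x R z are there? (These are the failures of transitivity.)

36

Enumerating: (a,c,d), (a,c,f), (a,e,b), (a,e,d), (a,e,f), (b,d,b), (b,d,c), (b,e,a), (b,e,b), (b,f,b), (b,f,c), (c,a,e), … and 24 more.
Total: 36.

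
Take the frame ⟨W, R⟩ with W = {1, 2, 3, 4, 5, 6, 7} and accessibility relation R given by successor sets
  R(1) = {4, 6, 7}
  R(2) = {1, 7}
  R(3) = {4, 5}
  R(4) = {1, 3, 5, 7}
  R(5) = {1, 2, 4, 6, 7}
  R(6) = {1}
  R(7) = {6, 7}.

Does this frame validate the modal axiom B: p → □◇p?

No

The schema B characterises exactly the symmetric frames.
Symmetric: no — 1 R 7 but not 7 R 1.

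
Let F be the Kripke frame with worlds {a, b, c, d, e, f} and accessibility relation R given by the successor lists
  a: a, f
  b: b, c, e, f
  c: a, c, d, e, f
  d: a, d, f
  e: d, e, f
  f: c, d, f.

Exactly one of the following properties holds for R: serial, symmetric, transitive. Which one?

serial

Serial: yes — every world has a successor (e.g. a R a).
Symmetric: no — a R f but not f R a.
Transitive: no — a R f and f R c, but not a R c.
Only serial holds.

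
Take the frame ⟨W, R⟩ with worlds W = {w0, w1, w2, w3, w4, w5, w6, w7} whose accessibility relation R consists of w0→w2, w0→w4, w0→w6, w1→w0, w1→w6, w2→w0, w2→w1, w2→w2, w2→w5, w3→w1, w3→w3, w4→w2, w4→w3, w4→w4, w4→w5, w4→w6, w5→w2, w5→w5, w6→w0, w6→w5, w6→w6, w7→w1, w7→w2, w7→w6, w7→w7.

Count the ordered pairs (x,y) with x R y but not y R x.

13

Enumerating: (w0,w4), (w1,w0), (w1,w6), (w2,w1), (w3,w1), (w4,w2), (w4,w3), (w4,w5), (w4,w6), (w6,w5), (w7,w1), (w7,w2), (w7,w6).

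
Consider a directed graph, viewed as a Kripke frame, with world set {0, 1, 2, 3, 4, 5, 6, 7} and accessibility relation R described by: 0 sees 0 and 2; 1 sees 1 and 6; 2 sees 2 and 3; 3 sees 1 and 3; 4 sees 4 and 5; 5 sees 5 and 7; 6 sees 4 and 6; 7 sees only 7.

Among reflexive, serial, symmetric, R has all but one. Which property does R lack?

symmetric

Reflexive: yes — every world is R-related to itself.
Serial: yes — every world has a successor (e.g. 0 R 0).
Symmetric: no — 0 R 2 but not 2 R 0.
Only symmetric fails.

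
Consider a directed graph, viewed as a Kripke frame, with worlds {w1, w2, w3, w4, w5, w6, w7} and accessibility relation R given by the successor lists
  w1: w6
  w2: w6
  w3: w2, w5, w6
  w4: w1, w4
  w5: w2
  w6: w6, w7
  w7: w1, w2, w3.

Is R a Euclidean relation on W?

No

Euclidean: no — w3 R w2 and w3 R w5, but not w2 R w5.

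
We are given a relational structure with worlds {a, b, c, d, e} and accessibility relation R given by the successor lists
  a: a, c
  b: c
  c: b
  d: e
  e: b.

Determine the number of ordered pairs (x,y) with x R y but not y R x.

3

Enumerating: (a,c), (d,e), (e,b).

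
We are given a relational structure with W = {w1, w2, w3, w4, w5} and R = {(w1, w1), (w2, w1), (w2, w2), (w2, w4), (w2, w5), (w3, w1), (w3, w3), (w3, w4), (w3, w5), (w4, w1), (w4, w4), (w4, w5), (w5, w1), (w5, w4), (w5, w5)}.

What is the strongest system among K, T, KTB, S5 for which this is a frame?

T

Reflexive (axiom T): yes — every world is R-related to itself.
Symmetric (axiom B): no — w2 R w1 but not w1 R w2.
Euclidean (axiom 5): no — w2 R w1 and w2 R w4, but not w1 R w4.
So F validates K, T; KTB would additionally require R to be symmetric. The strongest is T.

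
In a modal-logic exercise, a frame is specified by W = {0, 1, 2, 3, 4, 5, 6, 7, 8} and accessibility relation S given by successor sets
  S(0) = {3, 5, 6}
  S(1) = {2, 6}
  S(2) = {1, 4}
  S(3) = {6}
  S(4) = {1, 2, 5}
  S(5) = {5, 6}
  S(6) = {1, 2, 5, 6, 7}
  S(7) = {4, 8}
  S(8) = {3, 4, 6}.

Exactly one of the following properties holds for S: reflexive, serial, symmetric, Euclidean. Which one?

serial

Reflexive: no — 0 is not related to itself.
Serial: yes — every world has a successor (e.g. 0 S 3).
Symmetric: no — 0 S 3 but not 3 S 0.
Euclidean: no — 0 S 3 and 0 S 5, but not 3 S 5.
Only serial holds.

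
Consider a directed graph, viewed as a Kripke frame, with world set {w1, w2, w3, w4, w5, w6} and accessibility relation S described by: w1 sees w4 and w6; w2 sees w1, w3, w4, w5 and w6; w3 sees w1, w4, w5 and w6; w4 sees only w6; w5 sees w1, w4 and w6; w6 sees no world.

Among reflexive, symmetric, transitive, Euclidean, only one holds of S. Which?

Reflexive: no — w1 is not related to itself.
Symmetric: no — w1 S w4 but not w4 S w1.
Transitive: yes — every two-step S-path is closed by a direct edge.
Euclidean: no — w1 S w6 and w1 S w4, but not w6 S w4.
Only transitive holds.

transitive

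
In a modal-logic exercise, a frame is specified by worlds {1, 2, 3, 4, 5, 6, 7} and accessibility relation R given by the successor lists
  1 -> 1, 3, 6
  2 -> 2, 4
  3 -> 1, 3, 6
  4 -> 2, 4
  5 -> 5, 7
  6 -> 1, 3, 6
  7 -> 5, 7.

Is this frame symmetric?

Symmetric: yes — every pair in R has its reverse in R.

Yes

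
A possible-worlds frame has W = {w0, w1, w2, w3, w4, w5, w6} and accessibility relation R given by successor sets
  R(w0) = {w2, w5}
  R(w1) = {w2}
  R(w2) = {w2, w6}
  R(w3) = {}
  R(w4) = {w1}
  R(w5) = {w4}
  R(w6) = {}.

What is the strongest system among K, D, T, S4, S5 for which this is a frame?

K

Serial (axiom D): no — w3 has no R-successor.
Reflexive (axiom T): no — w0 is not related to itself.
Transitive (axiom 4): no — w0 R w2 and w2 R w6, but not w0 R w6.
Euclidean (axiom 5): no — w0 R w2 and w0 R w5, but not w2 R w5.
So F validates K; D would additionally require R to be serial. The strongest is K.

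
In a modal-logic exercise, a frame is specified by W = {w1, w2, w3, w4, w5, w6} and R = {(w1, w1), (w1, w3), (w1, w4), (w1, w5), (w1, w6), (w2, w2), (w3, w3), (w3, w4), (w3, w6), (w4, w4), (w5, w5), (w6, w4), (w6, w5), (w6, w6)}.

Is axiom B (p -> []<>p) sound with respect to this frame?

By correspondence theory, B is valid on a frame iff R is symmetric.
Symmetric: no — w1 R w3 but not w3 R w1.

No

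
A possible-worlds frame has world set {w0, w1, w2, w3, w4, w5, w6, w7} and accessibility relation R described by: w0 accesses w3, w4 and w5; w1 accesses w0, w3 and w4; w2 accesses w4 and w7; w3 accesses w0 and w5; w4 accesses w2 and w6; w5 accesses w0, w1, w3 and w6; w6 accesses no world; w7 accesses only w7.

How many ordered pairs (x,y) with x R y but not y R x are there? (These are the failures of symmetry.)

Enumerating: (w0,w4), (w1,w0), (w1,w3), (w1,w4), (w2,w7), (w4,w6), (w5,w1), (w5,w6).

8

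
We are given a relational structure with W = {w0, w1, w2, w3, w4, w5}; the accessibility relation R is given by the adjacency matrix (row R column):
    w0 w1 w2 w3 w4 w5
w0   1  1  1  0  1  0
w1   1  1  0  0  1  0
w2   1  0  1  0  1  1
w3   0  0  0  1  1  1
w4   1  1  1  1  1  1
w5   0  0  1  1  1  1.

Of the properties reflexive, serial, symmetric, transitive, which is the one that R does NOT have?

Reflexive: yes — every world is R-related to itself.
Serial: yes — every world has a successor (e.g. w0 R w0).
Symmetric: yes — every pair in R has its reverse in R.
Transitive: no — w0 R w2 and w2 R w5, but not w0 R w5.
Only transitive fails.

transitive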